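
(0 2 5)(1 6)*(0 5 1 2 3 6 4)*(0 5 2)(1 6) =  (0 3 1 4 5 2 6)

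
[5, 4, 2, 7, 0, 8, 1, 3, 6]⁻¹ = [4, 6, 2, 7, 1, 0, 8, 3, 5]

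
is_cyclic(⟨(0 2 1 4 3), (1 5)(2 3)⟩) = no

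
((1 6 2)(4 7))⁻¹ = (1 2 6)(4 7)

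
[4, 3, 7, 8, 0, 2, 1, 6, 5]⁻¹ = [4, 6, 5, 1, 0, 8, 7, 2, 3]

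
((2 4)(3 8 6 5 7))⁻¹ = (2 4)(3 7 5 6 8)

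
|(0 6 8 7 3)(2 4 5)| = 15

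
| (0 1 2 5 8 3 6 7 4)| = 9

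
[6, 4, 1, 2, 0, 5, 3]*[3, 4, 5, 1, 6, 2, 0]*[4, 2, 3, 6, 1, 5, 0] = [4, 0, 1, 5, 6, 3, 2]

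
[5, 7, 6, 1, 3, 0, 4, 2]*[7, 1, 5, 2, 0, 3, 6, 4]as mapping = [0→3, 1→4, 2→6, 3→1, 4→2, 5→7, 6→0, 7→5]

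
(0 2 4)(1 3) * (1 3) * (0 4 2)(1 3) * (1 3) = ()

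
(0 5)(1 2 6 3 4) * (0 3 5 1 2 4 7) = (0 1 4 2 6 5 3 7)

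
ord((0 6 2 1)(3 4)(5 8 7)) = 12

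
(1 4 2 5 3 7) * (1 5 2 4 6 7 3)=(1 6 7 5)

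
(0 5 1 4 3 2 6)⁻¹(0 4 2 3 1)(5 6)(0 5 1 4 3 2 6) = (0 1)(2 4 5 3 6)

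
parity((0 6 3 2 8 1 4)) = even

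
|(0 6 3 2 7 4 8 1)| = 8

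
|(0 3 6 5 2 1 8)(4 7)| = 14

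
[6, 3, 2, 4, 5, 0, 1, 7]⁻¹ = [5, 6, 2, 1, 3, 4, 0, 7]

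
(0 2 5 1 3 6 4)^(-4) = (0 1 4 5 6 2 3)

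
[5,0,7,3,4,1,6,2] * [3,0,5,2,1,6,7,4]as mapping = [0→6,1→3,2→4,3→2,4→1,5→0,6→7,7→5]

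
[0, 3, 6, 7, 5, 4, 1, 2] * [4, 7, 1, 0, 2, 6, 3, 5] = [4, 0, 3, 5, 6, 2, 7, 1]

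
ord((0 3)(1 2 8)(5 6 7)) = 6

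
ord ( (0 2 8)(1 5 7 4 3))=15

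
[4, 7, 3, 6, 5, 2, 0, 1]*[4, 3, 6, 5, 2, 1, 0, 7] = [2, 7, 5, 0, 1, 6, 4, 3]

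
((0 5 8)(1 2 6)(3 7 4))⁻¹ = (0 8 5)(1 6 2)(3 4 7)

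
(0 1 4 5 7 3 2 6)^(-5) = (0 5 2 1 7 6 4 3)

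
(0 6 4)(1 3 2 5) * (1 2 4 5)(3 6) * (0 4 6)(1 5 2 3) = (0 1)(2 5 3 6)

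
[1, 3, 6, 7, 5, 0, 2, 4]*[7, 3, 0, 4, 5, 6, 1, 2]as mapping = [0→3, 1→4, 2→1, 3→2, 4→6, 5→7, 6→0, 7→5]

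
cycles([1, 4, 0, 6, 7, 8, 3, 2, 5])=(0 1 4 7 2)(3 6)(5 8)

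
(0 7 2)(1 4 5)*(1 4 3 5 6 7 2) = (0 2)(1 3 5 4 6 7)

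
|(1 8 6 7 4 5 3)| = 7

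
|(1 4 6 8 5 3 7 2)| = 8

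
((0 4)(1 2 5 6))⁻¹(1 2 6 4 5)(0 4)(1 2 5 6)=(0 6 2 5 1)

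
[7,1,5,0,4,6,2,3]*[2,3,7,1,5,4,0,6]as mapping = [0→6,1→3,2→4,3→2,4→5,5→0,6→7,7→1]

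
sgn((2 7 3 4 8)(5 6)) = -1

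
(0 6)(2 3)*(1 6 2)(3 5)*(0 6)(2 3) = (0 3 1)(2 5)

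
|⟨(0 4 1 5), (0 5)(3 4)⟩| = 20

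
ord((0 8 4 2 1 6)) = 6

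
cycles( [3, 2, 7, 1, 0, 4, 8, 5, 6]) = (0 3 1 2 7 5 4)(6 8)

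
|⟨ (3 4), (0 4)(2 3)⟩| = 8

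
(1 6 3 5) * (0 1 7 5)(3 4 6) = (0 1 3)(4 6)(5 7)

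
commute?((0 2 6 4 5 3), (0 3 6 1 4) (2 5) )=no:(0 2 6 4 5 3)*(0 3 6 1 4) (2 5)=(0 5 6) (1 4 2), (0 3 6 1 4) (2 5)*(0 2 6 4 5 3)=(1 5 6) (2 3 4) 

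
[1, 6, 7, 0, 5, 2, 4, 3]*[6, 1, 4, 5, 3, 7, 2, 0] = [1, 2, 0, 6, 7, 4, 3, 5] 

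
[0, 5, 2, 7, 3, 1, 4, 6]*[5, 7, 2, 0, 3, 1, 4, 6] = [5, 1, 2, 6, 0, 7, 3, 4]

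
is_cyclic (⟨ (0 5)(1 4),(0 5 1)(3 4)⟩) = no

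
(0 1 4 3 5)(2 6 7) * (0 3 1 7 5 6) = (0 7 2)(1 4)(3 6 5)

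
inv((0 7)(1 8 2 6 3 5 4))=(0 7)(1 4 5 3 6 2 8)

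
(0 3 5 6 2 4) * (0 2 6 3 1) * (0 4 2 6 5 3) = (0 1 4 6 5)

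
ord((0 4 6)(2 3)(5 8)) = 6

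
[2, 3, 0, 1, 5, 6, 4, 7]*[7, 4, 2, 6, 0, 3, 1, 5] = [2, 6, 7, 4, 3, 1, 0, 5]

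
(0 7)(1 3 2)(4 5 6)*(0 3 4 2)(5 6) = (0 7 3)(1 4 6 2)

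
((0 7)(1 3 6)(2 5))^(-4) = (1 6 3)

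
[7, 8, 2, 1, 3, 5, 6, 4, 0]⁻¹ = [8, 3, 2, 4, 7, 5, 6, 0, 1]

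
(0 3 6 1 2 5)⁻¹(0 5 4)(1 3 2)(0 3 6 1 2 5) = (0 4 3)(2 6 5)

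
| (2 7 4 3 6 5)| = 6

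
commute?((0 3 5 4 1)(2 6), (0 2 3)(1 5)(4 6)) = no:(0 3 5 4 1)(2 6) * (0 2 3)(1 5)(4 6) = (1 2 4 5 6 3), (0 2 3)(1 5)(4 6) * (0 3 5 4 1)(2 6) = (0 6 1 4 2 5)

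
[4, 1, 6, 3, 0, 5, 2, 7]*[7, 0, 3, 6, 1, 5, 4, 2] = [1, 0, 4, 6, 7, 5, 3, 2]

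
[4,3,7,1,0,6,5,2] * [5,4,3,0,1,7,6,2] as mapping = [0→1,1→0,2→2,3→4,4→5,5→6,6→7,7→3] 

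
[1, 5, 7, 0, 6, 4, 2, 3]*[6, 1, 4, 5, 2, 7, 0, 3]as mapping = [0→1, 1→7, 2→3, 3→6, 4→0, 5→2, 6→4, 7→5]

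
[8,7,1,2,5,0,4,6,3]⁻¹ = [5,2,3,8,6,4,7,1,0]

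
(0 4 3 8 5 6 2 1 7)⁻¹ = (0 7 1 2 6 5 8 3 4)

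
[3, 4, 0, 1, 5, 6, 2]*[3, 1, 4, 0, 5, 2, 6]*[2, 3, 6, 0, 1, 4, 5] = [2, 4, 0, 3, 6, 5, 1]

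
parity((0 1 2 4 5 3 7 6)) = odd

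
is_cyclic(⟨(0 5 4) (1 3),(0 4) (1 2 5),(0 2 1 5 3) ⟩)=no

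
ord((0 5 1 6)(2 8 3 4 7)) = 20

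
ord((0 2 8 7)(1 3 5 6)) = 4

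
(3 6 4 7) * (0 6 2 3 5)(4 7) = (0 6 7 5)(2 3)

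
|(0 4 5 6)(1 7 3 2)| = 4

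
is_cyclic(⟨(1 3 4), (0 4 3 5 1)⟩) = no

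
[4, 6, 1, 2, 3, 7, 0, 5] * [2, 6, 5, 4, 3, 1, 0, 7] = [3, 0, 6, 5, 4, 7, 2, 1]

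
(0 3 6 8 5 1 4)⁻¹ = (0 4 1 5 8 6 3)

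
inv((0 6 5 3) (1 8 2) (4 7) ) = (0 3 5 6) (1 2 8) (4 7) 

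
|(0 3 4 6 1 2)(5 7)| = 6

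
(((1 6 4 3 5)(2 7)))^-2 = (1 3 6 5 4)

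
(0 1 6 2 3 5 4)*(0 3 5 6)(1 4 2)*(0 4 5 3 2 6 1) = (0 5 6)(1 4 2 3)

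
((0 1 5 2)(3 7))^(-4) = ()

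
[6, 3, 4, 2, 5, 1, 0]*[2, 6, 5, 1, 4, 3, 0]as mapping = [0→0, 1→1, 2→4, 3→5, 4→3, 5→6, 6→2]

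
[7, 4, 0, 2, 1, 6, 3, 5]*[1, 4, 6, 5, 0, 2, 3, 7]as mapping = [0→7, 1→0, 2→1, 3→6, 4→4, 5→3, 6→5, 7→2]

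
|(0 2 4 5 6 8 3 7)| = 8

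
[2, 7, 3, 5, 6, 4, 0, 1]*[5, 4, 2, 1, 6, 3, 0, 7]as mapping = [0→2, 1→7, 2→1, 3→3, 4→0, 5→6, 6→5, 7→4]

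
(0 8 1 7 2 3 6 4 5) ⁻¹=(0 5 4 6 3 2 7 1 8) 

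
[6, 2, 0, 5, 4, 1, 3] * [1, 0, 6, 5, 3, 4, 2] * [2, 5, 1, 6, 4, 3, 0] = [1, 0, 5, 4, 6, 2, 3]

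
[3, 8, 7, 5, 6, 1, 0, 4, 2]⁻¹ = [6, 5, 8, 0, 7, 3, 4, 2, 1]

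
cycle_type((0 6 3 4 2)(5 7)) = 2.5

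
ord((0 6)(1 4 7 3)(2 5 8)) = 12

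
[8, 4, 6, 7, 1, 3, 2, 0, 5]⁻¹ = [7, 4, 6, 5, 1, 8, 2, 3, 0]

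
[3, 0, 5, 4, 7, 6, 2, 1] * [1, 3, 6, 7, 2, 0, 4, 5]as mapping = [0→7, 1→1, 2→0, 3→2, 4→5, 5→4, 6→6, 7→3]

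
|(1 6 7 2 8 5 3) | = 7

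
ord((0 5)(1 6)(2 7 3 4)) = 4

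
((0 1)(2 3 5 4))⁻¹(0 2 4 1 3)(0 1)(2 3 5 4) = (0 5 1 3 2)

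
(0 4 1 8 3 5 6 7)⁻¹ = (0 7 6 5 3 8 1 4)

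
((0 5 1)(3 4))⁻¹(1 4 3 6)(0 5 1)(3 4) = (0 3 4 6)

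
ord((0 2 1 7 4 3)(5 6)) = 6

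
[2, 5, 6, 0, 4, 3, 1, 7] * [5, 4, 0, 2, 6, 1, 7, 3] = [0, 1, 7, 5, 6, 2, 4, 3]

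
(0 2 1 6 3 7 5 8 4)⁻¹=(0 4 8 5 7 3 6 1 2)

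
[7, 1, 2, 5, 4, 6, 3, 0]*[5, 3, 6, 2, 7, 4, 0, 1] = [1, 3, 6, 4, 7, 0, 2, 5]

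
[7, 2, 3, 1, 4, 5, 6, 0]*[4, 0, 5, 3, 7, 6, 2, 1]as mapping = [0→1, 1→5, 2→3, 3→0, 4→7, 5→6, 6→2, 7→4]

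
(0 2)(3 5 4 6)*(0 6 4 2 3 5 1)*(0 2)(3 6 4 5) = (0 6 3 1 2 4 5)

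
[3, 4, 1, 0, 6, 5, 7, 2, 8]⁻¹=[3, 2, 7, 0, 1, 5, 4, 6, 8]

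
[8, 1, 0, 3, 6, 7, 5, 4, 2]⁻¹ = [2, 1, 8, 3, 7, 6, 4, 5, 0]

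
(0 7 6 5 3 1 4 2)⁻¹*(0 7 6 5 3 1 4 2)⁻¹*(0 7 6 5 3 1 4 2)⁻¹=(0 1 6 2 3 7 4 5)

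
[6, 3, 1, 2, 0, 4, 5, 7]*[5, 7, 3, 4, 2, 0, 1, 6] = [1, 4, 7, 3, 5, 2, 0, 6]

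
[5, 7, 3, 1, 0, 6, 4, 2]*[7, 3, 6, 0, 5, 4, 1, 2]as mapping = [0→4, 1→2, 2→0, 3→3, 4→7, 5→1, 6→5, 7→6]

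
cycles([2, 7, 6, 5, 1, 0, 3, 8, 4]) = (0 2 6 3 5)(1 7 8 4)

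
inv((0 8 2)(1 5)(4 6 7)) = (0 2 8)(1 5)(4 7 6)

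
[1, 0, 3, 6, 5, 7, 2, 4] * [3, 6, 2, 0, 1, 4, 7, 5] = [6, 3, 0, 7, 4, 5, 2, 1] 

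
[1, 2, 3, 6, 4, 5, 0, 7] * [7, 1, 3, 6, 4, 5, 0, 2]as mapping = [0→1, 1→3, 2→6, 3→0, 4→4, 5→5, 6→7, 7→2]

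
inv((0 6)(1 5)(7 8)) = (0 6)(1 5)(7 8)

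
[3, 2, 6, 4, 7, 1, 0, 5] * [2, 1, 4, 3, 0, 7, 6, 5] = [3, 4, 6, 0, 5, 1, 2, 7]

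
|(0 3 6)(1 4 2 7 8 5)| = 6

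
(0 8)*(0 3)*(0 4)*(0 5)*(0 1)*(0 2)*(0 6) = (0 8 3 4 5 1 2 6)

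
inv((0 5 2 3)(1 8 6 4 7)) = (0 3 2 5)(1 7 4 6 8)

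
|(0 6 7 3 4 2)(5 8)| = 6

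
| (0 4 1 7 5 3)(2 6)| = 6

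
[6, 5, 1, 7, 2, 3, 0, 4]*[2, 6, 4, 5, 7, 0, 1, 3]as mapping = [0→1, 1→0, 2→6, 3→3, 4→4, 5→5, 6→2, 7→7]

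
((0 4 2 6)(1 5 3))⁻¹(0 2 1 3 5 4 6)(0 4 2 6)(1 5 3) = (0 4 6 5 1 3 2)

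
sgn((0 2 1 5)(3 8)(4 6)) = -1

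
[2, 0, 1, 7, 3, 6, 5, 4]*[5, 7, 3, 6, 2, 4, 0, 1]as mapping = [0→3, 1→5, 2→7, 3→1, 4→6, 5→0, 6→4, 7→2]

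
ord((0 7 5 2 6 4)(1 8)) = 6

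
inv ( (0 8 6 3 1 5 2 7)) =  (0 7 2 5 1 3 6 8)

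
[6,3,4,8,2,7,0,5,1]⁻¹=[6,8,4,1,2,7,0,5,3]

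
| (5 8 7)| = 3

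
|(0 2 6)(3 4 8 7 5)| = 15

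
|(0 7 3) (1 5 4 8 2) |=15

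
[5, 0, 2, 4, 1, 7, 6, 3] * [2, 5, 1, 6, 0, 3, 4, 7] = [3, 2, 1, 0, 5, 7, 4, 6]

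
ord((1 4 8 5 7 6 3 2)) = 8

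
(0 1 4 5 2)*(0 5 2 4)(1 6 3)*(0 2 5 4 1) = (0 6 3)(1 2 4 5)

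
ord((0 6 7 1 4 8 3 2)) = 8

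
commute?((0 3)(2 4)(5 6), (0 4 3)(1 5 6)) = no:(0 3)(2 4)(5 6)*(0 4 3)(1 5 6) = (1 5)(2 3 4), (0 4 3)(1 5 6)*(0 3)(2 4)(5 6) = (0 2 4)(1 6)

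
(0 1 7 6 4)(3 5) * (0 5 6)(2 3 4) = (0 1 7)(2 3 6)(4 5)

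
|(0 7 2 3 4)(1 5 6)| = 15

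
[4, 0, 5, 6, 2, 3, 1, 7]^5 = [6, 3, 0, 2, 1, 4, 5, 7]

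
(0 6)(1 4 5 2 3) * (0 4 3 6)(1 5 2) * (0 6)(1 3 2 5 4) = (0 6 1 2)(3 4 5)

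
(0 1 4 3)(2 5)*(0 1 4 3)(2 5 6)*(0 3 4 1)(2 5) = (0 1 4 3)(2 6 5)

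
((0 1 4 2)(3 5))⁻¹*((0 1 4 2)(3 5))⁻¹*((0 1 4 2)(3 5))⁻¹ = (0 1 4 2)(3 5)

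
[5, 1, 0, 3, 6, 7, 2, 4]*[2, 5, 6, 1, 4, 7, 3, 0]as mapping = [0→7, 1→5, 2→2, 3→1, 4→3, 5→0, 6→6, 7→4]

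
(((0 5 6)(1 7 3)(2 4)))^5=(0 6 5)(1 3 7)(2 4)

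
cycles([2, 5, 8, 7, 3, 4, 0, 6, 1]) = (0 2 8 1 5 4 3 7 6)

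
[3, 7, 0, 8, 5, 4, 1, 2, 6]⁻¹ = [2, 6, 7, 0, 5, 4, 8, 1, 3]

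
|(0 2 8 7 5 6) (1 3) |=6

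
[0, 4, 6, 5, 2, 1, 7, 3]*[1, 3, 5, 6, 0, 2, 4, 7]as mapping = [0→1, 1→0, 2→4, 3→2, 4→5, 5→3, 6→7, 7→6]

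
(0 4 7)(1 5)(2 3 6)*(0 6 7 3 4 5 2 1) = (0 5)(1 2 4 3 7 6)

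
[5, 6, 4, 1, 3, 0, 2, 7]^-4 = [0, 6, 4, 1, 3, 5, 2, 7]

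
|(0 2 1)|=3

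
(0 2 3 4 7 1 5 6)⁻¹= (0 6 5 1 7 4 3 2)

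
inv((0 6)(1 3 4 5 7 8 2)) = (0 6)(1 2 8 7 5 4 3)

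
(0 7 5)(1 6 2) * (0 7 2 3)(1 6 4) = (0 2 6 3)(1 4)(5 7)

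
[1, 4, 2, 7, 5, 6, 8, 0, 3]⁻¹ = [7, 0, 2, 8, 1, 4, 5, 3, 6]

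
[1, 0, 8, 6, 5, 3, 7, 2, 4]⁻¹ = [1, 0, 7, 5, 8, 4, 3, 6, 2]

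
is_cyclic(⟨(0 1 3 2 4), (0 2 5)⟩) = no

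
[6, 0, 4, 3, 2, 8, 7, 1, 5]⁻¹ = [1, 7, 4, 3, 2, 8, 0, 6, 5]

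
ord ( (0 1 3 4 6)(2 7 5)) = 15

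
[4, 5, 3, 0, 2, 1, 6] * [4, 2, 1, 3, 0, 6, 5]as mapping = [0→0, 1→6, 2→3, 3→4, 4→1, 5→2, 6→5]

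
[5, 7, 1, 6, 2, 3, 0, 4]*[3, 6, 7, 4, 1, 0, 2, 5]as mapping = [0→0, 1→5, 2→6, 3→2, 4→7, 5→4, 6→3, 7→1]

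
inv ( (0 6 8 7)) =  (0 7 8 6)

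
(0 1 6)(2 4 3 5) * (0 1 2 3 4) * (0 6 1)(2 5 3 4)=(0 5 4 2 6)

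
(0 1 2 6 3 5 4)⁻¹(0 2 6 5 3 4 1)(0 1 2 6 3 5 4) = (0 2 1 6 3 4 5)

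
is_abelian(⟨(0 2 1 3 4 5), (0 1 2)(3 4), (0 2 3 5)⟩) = no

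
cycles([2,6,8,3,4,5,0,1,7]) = (0 2 8 7 1 6)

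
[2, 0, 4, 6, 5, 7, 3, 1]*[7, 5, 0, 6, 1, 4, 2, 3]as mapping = [0→0, 1→7, 2→1, 3→2, 4→4, 5→3, 6→6, 7→5]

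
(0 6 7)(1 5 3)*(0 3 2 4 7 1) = (0 6 1 5 2 4 7 3)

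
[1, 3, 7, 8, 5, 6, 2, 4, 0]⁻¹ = [8, 0, 6, 1, 7, 4, 5, 2, 3]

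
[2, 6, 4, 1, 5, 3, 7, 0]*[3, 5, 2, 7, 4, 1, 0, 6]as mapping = [0→2, 1→0, 2→4, 3→5, 4→1, 5→7, 6→6, 7→3]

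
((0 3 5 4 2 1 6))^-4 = (0 4 6 5 1 3 2)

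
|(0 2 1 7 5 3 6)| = 7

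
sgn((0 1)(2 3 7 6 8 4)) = 1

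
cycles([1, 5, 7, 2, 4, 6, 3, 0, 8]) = (0 1 5 6 3 2 7)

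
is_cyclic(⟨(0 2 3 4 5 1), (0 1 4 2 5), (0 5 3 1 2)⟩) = no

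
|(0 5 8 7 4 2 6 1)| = 8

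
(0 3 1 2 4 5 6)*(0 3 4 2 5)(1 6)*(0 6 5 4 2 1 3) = (0 2 1 4 6)(3 5)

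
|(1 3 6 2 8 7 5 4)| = 8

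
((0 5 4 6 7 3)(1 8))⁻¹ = (0 3 7 6 4 5)(1 8)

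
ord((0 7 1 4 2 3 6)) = 7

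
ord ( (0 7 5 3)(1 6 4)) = 12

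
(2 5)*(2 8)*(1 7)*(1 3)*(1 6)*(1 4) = (1 7 3 6 4)(2 5 8)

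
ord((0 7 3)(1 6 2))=3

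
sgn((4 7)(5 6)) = 1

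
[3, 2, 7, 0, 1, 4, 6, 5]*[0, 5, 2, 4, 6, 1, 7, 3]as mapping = [0→4, 1→2, 2→3, 3→0, 4→5, 5→6, 6→7, 7→1]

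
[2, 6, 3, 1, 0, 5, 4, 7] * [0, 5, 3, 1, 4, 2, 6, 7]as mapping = [0→3, 1→6, 2→1, 3→5, 4→0, 5→2, 6→4, 7→7]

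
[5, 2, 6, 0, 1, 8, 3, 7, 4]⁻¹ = [3, 4, 1, 6, 8, 0, 2, 7, 5]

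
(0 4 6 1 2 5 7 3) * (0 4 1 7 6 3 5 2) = (0 1)(3 4)(5 6 7)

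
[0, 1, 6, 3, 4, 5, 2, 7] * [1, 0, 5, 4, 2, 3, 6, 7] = [1, 0, 6, 4, 2, 3, 5, 7]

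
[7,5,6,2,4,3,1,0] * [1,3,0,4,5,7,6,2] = [2,7,6,0,5,4,3,1]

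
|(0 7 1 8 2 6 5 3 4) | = 9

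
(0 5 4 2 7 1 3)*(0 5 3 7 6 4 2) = (0 3 5 2 6 4)(1 7)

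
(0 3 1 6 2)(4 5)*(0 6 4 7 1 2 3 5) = (0 5 7 1 4)(2 6 3)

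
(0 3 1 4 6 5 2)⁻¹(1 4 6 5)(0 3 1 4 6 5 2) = (2 4 6 5)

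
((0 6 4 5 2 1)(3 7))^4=(0 2 4)(1 5 6)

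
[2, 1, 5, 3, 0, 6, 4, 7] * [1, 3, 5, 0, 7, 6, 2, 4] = [5, 3, 6, 0, 1, 2, 7, 4]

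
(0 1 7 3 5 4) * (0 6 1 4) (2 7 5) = (0 4 6 1 5) (2 7 3) 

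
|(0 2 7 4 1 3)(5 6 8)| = 6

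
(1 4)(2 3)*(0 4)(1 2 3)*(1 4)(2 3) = (0 1)(2 4 3)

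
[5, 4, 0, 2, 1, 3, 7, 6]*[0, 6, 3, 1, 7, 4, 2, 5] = [4, 7, 0, 3, 6, 1, 5, 2]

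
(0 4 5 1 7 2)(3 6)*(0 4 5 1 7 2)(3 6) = (0 5 7)(1 2 4)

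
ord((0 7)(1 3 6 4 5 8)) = 6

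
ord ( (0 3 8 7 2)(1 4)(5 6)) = 10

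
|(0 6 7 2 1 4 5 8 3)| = 9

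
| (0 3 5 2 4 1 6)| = 7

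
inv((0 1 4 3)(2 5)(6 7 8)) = (0 3 4 1)(2 5)(6 8 7)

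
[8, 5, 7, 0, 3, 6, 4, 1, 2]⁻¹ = [3, 7, 8, 4, 6, 1, 5, 2, 0]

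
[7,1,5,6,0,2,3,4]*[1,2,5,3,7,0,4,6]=[6,2,0,4,1,5,3,7]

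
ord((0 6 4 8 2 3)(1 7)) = 6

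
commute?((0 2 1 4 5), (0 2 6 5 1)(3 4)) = no:(0 2 1 4 5) * (0 2 6 5 1)(3 4) = (0 6 5 2)(1 3 4), (0 2 6 5 1)(3 4) * (0 2 1 4 5) = (0 1 2 6)(3 5 4)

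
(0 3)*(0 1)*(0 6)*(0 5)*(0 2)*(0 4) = (0 3 1 6 5 2 4)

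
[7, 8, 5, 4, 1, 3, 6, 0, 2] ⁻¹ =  [7, 4, 8, 5, 3, 2, 6, 0, 1] 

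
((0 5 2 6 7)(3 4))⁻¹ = (0 7 6 2 5)(3 4)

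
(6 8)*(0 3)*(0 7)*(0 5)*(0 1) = (0 3 7 5 1)(6 8)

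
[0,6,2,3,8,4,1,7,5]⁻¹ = [0,6,2,3,5,8,1,7,4]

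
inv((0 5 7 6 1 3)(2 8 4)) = (0 3 1 6 7 5)(2 4 8)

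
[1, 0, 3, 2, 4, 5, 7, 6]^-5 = [1, 0, 3, 2, 4, 5, 7, 6]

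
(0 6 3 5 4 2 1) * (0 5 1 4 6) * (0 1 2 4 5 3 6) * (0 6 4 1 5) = (0 5 6 4 1 3 2)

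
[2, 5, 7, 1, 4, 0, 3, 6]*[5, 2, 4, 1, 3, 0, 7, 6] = [4, 0, 6, 2, 3, 5, 1, 7]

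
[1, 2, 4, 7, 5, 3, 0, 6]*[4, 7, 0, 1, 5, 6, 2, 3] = [7, 0, 5, 3, 6, 1, 4, 2]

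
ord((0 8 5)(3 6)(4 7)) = 6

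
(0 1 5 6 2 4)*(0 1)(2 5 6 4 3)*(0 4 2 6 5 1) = (0 4)(1 5 2 3 6)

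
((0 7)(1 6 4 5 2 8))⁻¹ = (0 7)(1 8 2 5 4 6)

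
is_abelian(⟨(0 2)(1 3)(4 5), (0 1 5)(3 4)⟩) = no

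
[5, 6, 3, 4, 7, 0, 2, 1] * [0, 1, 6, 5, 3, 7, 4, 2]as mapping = [0→7, 1→4, 2→5, 3→3, 4→2, 5→0, 6→6, 7→1]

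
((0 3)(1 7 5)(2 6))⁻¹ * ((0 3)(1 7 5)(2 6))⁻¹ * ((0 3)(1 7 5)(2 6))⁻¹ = (0 3)(2 6)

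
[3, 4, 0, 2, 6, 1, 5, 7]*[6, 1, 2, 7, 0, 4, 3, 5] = [7, 0, 6, 2, 3, 1, 4, 5]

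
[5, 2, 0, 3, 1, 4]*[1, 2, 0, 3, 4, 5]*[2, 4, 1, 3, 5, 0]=[0, 2, 4, 3, 1, 5]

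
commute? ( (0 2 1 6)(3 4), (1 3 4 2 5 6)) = no: (0 2 1 6)(3 4) * (1 3 4 2 5 6) = (0 5 6)(2 3), (1 3 4 2 5 6) * (0 2 1 6)(3 4) = (0 2 5)(1 4)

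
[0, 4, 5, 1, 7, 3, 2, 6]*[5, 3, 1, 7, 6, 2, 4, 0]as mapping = [0→5, 1→6, 2→2, 3→3, 4→0, 5→7, 6→1, 7→4]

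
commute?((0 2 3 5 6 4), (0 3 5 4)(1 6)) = no:(0 2 3 5 6 4)*(0 3 5 4)(1 6) = (0 2 5 1 6)(3 4), (0 3 5 4)(1 6)*(0 2 3 5 6 4) = (0 5)(1 4 2 3 6)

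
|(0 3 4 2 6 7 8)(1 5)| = 14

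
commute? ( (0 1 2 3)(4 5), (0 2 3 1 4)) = no: (0 1 2 3)(4 5) * (0 2 3 1 4) = (0 4 5)(1 3 2), (0 2 3 1 4) * (0 1 2 3)(4 5) = (0 3 2)(1 5 4)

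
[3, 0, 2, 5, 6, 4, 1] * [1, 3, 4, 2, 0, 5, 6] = [2, 1, 4, 5, 6, 0, 3]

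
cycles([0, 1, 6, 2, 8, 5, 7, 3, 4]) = (2 6 7 3)(4 8)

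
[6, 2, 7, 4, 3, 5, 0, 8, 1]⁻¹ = [6, 8, 1, 4, 3, 5, 0, 2, 7]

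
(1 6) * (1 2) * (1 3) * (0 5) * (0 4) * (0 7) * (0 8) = (0 5 4 7 8)(1 6 2 3)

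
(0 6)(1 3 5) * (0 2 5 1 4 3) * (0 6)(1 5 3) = (1 6 2 3 5 4)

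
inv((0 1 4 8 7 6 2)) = (0 2 6 7 8 4 1)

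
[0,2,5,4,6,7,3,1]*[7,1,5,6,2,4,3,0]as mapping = [0→7,1→5,2→4,3→2,4→3,5→0,6→6,7→1]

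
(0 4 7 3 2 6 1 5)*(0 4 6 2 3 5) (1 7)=(0 6 7 5 4 1) 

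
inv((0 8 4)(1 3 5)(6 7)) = (0 4 8)(1 5 3)(6 7)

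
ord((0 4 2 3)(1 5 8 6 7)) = 20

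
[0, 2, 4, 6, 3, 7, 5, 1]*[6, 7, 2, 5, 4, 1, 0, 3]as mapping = [0→6, 1→2, 2→4, 3→0, 4→5, 5→3, 6→1, 7→7]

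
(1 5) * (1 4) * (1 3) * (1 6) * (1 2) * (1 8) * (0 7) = (0 7)(1 5 4 3 6 2 8)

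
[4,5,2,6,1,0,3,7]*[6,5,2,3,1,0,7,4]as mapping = [0→1,1→0,2→2,3→7,4→5,5→6,6→3,7→4]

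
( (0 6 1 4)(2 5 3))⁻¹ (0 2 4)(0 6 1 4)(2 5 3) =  (0 6 5)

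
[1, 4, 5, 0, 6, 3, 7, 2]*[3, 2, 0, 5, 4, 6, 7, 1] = [2, 4, 6, 3, 7, 5, 1, 0]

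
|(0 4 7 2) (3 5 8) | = 12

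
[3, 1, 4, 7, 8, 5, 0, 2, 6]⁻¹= [6, 1, 7, 0, 2, 5, 8, 3, 4]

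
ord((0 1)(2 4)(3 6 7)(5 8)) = 6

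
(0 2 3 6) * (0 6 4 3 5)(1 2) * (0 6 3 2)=(0 1)(2 5 6 3 4)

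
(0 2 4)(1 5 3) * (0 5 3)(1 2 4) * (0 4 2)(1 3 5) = (0 2 3)(1 5 4)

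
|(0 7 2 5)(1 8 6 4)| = 4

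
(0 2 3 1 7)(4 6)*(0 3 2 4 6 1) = (0 4 1 7 3)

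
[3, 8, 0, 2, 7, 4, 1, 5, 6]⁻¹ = [2, 6, 3, 0, 5, 7, 8, 4, 1]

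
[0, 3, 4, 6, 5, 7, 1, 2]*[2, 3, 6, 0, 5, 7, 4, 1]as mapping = [0→2, 1→0, 2→5, 3→4, 4→7, 5→1, 6→3, 7→6]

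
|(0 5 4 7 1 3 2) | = 7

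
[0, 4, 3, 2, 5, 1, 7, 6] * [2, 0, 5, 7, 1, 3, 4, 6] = [2, 1, 7, 5, 3, 0, 6, 4]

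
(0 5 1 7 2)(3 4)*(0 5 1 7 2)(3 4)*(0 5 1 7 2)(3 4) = (0 7 5 2 1)(3 4)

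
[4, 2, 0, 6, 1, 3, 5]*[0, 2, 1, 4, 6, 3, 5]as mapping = [0→6, 1→1, 2→0, 3→5, 4→2, 5→4, 6→3]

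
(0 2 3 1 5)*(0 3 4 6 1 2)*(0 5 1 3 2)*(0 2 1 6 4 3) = (0 5 1 6)(2 3)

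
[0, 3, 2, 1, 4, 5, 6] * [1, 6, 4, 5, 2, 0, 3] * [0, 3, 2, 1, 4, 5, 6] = [3, 5, 4, 6, 2, 0, 1]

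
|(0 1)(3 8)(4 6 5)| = 6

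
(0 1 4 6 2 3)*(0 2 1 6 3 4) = (0 6 1)(2 4 3)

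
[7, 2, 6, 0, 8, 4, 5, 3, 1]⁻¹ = [3, 8, 1, 7, 5, 6, 2, 0, 4]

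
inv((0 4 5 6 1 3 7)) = (0 7 3 1 6 5 4)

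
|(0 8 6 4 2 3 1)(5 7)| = 14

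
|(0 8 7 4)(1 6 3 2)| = 4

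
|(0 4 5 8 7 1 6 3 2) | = 9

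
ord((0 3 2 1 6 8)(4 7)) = 6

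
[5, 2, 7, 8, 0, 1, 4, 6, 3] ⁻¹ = [4, 5, 1, 8, 6, 0, 7, 2, 3] 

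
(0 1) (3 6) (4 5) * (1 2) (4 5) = (0 2 1) (3 6) 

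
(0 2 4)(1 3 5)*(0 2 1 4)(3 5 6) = (0 1 5 4 2)(3 6)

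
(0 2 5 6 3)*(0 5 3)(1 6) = (0 2 3 5 1 6)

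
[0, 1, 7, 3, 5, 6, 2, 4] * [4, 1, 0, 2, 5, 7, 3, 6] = [4, 1, 6, 2, 7, 3, 0, 5]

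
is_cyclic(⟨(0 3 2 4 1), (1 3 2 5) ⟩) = no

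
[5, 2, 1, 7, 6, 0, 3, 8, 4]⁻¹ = [5, 2, 1, 6, 8, 0, 4, 3, 7]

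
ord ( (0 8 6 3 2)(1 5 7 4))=20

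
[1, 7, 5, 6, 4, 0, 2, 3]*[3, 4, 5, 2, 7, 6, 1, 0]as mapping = [0→4, 1→0, 2→6, 3→1, 4→7, 5→3, 6→5, 7→2]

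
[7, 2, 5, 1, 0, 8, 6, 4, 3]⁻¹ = [4, 3, 1, 8, 7, 2, 6, 0, 5]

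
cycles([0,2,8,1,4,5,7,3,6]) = (1 2 8 6 7 3)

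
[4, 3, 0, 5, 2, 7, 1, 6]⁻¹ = [2, 6, 4, 1, 0, 3, 7, 5]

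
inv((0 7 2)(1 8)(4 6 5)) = (0 2 7)(1 8)(4 5 6)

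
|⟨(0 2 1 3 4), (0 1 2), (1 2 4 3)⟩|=120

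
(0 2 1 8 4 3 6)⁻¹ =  (0 6 3 4 8 1 2)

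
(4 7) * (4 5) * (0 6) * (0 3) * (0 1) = (0 6 3 1)(4 7 5)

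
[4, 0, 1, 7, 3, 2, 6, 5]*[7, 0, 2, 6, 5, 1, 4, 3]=[5, 7, 0, 3, 6, 2, 4, 1]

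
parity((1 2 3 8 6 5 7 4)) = odd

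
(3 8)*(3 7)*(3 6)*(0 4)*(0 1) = (0 4 1)(3 8 7 6)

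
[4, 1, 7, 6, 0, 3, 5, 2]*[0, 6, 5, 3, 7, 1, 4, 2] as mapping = [0→7, 1→6, 2→2, 3→4, 4→0, 5→3, 6→1, 7→5] 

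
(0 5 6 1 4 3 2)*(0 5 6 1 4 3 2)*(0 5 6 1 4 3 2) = (0 1 2 6 3 5 4)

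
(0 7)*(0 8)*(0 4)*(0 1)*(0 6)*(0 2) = (0 7 8 4 1 6 2) 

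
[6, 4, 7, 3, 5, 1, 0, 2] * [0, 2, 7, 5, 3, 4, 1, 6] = [1, 3, 6, 5, 4, 2, 0, 7]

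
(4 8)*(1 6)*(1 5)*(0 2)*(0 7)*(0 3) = (0 2 7 3)(1 6 5)(4 8)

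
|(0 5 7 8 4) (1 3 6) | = 15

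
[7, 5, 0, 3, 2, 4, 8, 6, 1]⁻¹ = [2, 8, 4, 3, 5, 1, 7, 0, 6]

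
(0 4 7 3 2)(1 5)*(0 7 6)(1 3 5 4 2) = (0 2 7 5 3 1 4 6)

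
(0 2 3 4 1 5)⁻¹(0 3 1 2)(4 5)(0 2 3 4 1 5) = (0 1)(2 4 5 3)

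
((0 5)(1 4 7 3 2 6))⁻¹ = (0 5)(1 6 2 3 7 4)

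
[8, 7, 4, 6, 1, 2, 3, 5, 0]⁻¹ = [8, 4, 5, 6, 2, 7, 3, 1, 0]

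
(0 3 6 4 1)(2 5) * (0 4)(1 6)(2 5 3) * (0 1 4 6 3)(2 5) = (0 5 2)(1 6)(3 4)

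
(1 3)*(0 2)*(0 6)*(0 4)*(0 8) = (0 2 6 4 8)(1 3)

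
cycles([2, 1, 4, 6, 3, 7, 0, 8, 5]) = (0 2 4 3 6)(5 7 8)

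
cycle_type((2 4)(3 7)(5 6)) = 2^3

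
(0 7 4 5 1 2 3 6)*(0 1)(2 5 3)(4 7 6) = (0 6 1 5)(3 4)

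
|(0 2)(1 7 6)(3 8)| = 6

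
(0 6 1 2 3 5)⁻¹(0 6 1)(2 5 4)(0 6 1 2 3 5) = (0 4 3)(1 2 6)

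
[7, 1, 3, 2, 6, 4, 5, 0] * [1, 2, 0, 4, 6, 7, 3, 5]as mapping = [0→5, 1→2, 2→4, 3→0, 4→3, 5→6, 6→7, 7→1]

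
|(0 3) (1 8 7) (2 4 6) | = 6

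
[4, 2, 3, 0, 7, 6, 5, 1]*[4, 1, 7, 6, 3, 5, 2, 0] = [3, 7, 6, 4, 0, 2, 5, 1]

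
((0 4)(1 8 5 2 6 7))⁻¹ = (0 4)(1 7 6 2 5 8)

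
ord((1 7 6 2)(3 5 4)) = 12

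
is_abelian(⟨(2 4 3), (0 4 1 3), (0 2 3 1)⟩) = no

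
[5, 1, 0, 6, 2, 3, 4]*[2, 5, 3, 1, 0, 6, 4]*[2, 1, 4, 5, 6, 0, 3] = [3, 0, 4, 6, 5, 1, 2]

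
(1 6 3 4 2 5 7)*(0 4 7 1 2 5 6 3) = (0 4 5 1 3 7 2 6)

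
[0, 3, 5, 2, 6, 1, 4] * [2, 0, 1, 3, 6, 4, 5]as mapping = [0→2, 1→3, 2→4, 3→1, 4→5, 5→0, 6→6]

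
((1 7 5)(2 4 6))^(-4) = (1 5 7)(2 6 4)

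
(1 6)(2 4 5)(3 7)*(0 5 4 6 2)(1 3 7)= (0 5)(1 2 6 3)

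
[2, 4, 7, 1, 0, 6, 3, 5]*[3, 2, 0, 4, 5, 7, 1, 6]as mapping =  [0→0, 1→5, 2→6, 3→2, 4→3, 5→1, 6→4, 7→7]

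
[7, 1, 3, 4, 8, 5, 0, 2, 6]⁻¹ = [6, 1, 7, 2, 3, 5, 8, 0, 4]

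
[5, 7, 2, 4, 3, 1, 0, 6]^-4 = [5, 7, 2, 3, 4, 1, 0, 6]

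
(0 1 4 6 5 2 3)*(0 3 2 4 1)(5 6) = (4 5)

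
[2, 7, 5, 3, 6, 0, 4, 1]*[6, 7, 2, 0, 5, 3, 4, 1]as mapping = [0→2, 1→1, 2→3, 3→0, 4→4, 5→6, 6→5, 7→7]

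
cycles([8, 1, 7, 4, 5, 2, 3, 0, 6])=(0 8 6 3 4 5 2 7)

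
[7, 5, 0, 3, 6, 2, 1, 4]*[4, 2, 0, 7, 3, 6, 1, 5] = [5, 6, 4, 7, 1, 0, 2, 3]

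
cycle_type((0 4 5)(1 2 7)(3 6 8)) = 3^3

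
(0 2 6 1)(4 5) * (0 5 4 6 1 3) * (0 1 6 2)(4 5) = (1 4 5 2 6 3)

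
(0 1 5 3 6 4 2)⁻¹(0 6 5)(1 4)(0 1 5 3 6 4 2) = (1 4 3)(2 5)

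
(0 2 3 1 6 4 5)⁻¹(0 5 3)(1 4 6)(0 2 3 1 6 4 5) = (0 1 2)(4 6 5)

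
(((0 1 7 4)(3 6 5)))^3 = (0 4 7 1)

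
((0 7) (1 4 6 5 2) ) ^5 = (0 7) 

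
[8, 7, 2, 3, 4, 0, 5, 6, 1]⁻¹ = [5, 8, 2, 3, 4, 6, 7, 1, 0]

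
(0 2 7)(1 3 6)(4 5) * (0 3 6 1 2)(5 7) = (1 6 2 5 4 7 3)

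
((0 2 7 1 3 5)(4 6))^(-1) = (0 5 3 1 7 2)(4 6)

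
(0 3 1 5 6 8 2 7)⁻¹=(0 7 2 8 6 5 1 3)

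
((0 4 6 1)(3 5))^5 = (0 4 6 1)(3 5)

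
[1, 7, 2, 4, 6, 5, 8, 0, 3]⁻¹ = [7, 0, 2, 8, 3, 5, 4, 1, 6]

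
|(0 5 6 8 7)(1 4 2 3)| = 20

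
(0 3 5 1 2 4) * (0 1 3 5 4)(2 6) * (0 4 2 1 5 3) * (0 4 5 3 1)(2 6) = (0 1 2 5 4 3 6)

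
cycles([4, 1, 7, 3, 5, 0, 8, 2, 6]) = (0 4 5)(2 7)(6 8)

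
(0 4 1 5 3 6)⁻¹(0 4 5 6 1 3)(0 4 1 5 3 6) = (0 5 6 4 1 3)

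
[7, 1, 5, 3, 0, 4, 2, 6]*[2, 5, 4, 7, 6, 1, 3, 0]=[0, 5, 1, 7, 2, 6, 4, 3]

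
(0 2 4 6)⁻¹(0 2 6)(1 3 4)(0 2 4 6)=(0 2 4)(1 3 6)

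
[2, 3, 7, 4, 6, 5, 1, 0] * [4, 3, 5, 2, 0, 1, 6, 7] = [5, 2, 7, 0, 6, 1, 3, 4]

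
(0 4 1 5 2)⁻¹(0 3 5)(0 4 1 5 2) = (2 4 3)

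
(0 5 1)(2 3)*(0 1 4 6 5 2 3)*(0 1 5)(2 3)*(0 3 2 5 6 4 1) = (0 2)(1 6 3 5)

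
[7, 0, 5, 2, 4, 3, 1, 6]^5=[7, 0, 3, 5, 4, 2, 1, 6]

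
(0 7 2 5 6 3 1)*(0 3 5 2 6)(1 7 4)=(0 4 1 3 7 6 5)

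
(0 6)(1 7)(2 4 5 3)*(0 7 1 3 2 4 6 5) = (0 5 2 6 7 3 4)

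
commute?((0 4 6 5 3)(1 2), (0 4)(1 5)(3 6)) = no:(0 4 6 5 3)(1 2)*(0 4)(1 5)(3 6) = (1 2 5 6)(3 4), (0 4)(1 5)(3 6)*(0 4 6 5 3)(1 2) = (0 6)(1 3 5 2)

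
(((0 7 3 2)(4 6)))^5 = (0 7 3 2)(4 6)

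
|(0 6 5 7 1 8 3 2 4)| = 9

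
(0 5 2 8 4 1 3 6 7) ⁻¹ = (0 7 6 3 1 4 8 2 5) 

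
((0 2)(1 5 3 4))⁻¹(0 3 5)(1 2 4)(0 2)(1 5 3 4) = (0 1 5)(2 4 3)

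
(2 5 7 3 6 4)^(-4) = (2 7 6)(3 4 5)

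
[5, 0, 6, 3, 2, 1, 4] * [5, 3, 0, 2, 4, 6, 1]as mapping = [0→6, 1→5, 2→1, 3→2, 4→0, 5→3, 6→4]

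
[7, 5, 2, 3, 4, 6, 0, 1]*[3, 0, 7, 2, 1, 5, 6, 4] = [4, 5, 7, 2, 1, 6, 3, 0]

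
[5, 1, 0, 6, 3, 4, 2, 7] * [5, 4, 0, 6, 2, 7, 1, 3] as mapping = [0→7, 1→4, 2→5, 3→1, 4→6, 5→2, 6→0, 7→3] 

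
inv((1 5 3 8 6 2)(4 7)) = (1 2 6 8 3 5)(4 7)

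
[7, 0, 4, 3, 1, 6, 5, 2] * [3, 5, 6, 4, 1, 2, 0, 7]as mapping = [0→7, 1→3, 2→1, 3→4, 4→5, 5→0, 6→2, 7→6]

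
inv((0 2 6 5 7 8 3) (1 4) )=(0 3 8 7 5 6 2) (1 4) 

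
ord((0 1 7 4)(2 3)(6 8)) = 4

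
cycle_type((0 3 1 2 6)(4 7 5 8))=4.5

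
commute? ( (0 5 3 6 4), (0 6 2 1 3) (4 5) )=no: (0 5 3 6 4) * (0 6 2 1 3) (4 5)=(0 4 6 5) (1 3 2), (0 6 2 1 3) (4 5) * (0 5 3 6 4)=(0 4 3 5) (1 6 2) 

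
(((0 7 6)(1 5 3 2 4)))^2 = (0 6 7)(1 3 4 5 2)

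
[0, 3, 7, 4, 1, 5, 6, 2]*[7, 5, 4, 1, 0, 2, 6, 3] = [7, 1, 3, 0, 5, 2, 6, 4]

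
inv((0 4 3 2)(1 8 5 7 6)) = (0 2 3 4)(1 6 7 5 8)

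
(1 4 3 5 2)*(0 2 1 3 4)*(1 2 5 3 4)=(0 5 2 4 1) 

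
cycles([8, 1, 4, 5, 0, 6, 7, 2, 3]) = (0 8 3 5 6 7 2 4)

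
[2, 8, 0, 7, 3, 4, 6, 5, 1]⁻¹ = [2, 8, 0, 4, 5, 7, 6, 3, 1]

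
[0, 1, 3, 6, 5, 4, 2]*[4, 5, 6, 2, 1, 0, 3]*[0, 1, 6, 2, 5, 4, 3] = [5, 4, 6, 2, 0, 1, 3]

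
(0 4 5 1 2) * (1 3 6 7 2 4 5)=(0 5 3 6 7 2)(1 4)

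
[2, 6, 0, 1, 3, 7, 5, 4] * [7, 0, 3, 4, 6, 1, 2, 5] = [3, 2, 7, 0, 4, 5, 1, 6]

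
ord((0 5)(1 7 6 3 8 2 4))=14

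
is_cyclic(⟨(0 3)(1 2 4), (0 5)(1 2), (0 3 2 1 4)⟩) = no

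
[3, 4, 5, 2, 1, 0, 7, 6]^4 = [0, 1, 2, 3, 4, 5, 6, 7]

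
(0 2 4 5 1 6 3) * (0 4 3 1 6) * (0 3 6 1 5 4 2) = (1 3 2 6 5)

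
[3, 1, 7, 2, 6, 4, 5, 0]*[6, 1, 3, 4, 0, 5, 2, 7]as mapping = [0→4, 1→1, 2→7, 3→3, 4→2, 5→0, 6→5, 7→6]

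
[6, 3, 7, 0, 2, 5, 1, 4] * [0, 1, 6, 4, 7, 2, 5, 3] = [5, 4, 3, 0, 6, 2, 1, 7]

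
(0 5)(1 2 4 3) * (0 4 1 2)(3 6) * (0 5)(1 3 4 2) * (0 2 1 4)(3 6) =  (0 2 6)(1 5)(3 4)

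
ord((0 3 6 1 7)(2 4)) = 10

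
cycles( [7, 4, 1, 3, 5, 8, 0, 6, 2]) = (0 7 6) (1 4 5 8 2) 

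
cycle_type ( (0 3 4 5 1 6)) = 6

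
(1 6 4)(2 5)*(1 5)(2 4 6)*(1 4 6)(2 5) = (1 5 6)(2 4)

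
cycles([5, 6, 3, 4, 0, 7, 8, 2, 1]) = (0 5 7 2 3 4)(1 6 8)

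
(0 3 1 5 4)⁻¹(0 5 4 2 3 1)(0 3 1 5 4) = (0 2 1 5 3 4)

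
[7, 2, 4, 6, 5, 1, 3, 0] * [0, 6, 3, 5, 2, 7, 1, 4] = [4, 3, 2, 1, 7, 6, 5, 0]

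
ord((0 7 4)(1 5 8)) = 3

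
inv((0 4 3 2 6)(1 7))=(0 6 2 3 4)(1 7)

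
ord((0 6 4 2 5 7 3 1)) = 8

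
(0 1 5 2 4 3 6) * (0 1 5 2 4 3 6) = (0 5 4 6 1 2 3)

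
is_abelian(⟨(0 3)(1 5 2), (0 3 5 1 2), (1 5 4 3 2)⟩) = no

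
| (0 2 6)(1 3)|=6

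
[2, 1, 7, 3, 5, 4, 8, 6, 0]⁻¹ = [8, 1, 0, 3, 5, 4, 7, 2, 6]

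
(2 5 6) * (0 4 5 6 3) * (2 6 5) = (0 4 2 5 3) 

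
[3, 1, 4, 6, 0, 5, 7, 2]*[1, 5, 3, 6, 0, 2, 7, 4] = [6, 5, 0, 7, 1, 2, 4, 3]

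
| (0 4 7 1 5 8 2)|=7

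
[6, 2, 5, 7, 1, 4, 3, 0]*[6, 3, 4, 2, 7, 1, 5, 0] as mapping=[0→5, 1→4, 2→1, 3→0, 4→3, 5→7, 6→2, 7→6] 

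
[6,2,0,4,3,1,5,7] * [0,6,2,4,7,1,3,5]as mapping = [0→3,1→2,2→0,3→7,4→4,5→6,6→1,7→5]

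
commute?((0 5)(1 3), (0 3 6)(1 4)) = no:(0 5)(1 3)*(0 3 6)(1 4) = (0 5 3 4 1 6), (0 3 6)(1 4)*(0 5)(1 3) = (0 1 4 3 6 5)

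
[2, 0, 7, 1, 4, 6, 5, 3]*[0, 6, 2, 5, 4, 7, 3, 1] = [2, 0, 1, 6, 4, 3, 7, 5]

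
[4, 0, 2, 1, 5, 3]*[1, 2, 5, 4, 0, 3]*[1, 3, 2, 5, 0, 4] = [1, 3, 4, 2, 5, 0]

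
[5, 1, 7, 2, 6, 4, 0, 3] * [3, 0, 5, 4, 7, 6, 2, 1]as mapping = [0→6, 1→0, 2→1, 3→5, 4→2, 5→7, 6→3, 7→4]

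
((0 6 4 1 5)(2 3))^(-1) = (0 5 1 4 6)(2 3)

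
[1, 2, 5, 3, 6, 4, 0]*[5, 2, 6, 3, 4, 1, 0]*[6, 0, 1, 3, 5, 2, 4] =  [1, 4, 0, 3, 6, 5, 2]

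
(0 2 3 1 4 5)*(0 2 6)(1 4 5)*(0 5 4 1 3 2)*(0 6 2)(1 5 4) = (0 2)(3 5 6 4)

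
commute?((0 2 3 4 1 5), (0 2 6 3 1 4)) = no:(0 2 3 4 1 5)*(0 2 6 3 1 4) = (0 6 3)(1 5 2), (0 2 6 3 1 4)*(0 2 3 4 1 5) = (0 3 5)(2 6 4)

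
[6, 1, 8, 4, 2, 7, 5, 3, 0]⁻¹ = [8, 1, 4, 7, 3, 6, 0, 5, 2]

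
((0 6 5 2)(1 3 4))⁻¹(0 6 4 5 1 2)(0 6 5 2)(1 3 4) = (0 6 5 1 2 3)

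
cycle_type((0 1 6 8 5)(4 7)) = 2.5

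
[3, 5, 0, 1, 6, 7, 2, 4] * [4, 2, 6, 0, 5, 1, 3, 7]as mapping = [0→0, 1→1, 2→4, 3→2, 4→3, 5→7, 6→6, 7→5]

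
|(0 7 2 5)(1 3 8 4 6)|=20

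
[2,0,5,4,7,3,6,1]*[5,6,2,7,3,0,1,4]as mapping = [0→2,1→5,2→0,3→3,4→4,5→7,6→1,7→6]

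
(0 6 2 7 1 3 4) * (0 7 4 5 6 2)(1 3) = (0 2 4 7 3 5 6)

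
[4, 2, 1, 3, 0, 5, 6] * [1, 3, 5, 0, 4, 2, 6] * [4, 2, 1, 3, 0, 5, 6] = [0, 5, 3, 4, 2, 1, 6]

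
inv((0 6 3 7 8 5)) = (0 5 8 7 3 6)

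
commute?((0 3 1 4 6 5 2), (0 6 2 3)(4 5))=no:(0 3 1 4 6 5 2) * (0 6 2 3)(4 5)=(1 5 3)(2 6 4), (0 6 2 3)(4 5) * (0 3 1 4 6 5 2)=(0 5 6)(1 4 2)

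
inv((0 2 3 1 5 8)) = (0 8 5 1 3 2)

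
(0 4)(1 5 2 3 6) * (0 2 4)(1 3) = (1 5 4 2)(3 6)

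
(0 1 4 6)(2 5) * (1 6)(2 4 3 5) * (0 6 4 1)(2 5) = (0 4)(1 3 2 5)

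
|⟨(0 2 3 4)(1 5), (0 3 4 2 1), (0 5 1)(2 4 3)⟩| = 360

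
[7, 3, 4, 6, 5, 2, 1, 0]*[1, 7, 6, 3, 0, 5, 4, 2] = [2, 3, 0, 4, 5, 6, 7, 1]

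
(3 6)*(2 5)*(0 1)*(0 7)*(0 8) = (0 1 7 8)(2 5)(3 6)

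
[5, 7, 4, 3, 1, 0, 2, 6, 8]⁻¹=[5, 4, 6, 3, 2, 0, 7, 1, 8]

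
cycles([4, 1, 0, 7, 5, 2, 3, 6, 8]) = (0 4 5 2)(3 7 6)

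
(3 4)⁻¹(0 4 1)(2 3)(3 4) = (0 3 1)(2 4)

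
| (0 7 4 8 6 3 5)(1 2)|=14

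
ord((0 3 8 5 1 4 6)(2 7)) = 14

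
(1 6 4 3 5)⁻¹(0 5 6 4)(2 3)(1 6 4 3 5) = (0 1 4 3)(2 5)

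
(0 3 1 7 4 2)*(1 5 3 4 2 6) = (0 4 6 1 7 2)(3 5)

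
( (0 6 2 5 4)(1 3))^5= (1 3)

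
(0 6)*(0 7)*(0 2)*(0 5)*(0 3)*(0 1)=(0 6 7 2 5 3 1)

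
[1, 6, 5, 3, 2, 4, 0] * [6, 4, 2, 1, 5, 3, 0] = [4, 0, 3, 1, 2, 5, 6]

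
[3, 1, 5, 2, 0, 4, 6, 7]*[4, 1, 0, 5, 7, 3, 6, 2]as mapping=[0→5, 1→1, 2→3, 3→0, 4→4, 5→7, 6→6, 7→2]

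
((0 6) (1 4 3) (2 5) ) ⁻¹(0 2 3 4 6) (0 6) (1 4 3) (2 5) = (0 6 5 1 3) 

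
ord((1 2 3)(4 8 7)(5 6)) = 6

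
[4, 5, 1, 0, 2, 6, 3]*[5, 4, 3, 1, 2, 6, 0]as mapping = [0→2, 1→6, 2→4, 3→5, 4→3, 5→0, 6→1]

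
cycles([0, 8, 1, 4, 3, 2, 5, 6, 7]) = (1 8 7 6 5 2)(3 4)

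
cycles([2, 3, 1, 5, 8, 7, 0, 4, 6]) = (0 2 1 3 5 7 4 8 6)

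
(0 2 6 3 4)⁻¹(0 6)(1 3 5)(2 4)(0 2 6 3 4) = (0 6)(1 4 5)(2 3)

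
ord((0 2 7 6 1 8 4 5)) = 8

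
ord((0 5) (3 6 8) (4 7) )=6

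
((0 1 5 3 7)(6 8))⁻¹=(0 7 3 5 1)(6 8)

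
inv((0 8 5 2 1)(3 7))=(0 1 2 5 8)(3 7)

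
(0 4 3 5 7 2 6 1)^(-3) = (0 2 3 1 7 4 6 5)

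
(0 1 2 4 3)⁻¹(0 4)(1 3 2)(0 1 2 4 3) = (0 4 2)(1 3)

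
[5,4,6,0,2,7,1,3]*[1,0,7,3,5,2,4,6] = [2,5,4,1,7,6,0,3]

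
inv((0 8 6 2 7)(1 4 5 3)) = (0 7 2 6 8)(1 3 5 4)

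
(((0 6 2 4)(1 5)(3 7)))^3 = (0 4 2 6)(1 5)(3 7)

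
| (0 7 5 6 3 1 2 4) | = 8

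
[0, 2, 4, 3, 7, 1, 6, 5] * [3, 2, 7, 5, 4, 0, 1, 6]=[3, 7, 4, 5, 6, 2, 1, 0]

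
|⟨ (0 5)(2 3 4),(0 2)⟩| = 120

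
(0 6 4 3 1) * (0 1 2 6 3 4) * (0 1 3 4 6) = (0 4 6 1 3 2)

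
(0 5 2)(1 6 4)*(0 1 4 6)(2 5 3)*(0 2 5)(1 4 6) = (0 3 5)(1 2 4 6)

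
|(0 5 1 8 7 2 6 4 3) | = 9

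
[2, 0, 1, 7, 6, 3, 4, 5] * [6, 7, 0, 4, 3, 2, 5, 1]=[0, 6, 7, 1, 5, 4, 3, 2]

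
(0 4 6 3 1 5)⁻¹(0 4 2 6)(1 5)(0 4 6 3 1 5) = (0 5)(2 3 4 6)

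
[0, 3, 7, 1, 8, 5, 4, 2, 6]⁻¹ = [0, 3, 7, 1, 6, 5, 8, 2, 4]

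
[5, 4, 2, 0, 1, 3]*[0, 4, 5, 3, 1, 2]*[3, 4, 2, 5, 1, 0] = [2, 4, 0, 3, 1, 5]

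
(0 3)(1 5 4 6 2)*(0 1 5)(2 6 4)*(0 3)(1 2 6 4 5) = (1 3 2)(4 5 6)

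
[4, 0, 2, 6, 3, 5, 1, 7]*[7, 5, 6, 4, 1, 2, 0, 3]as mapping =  [0→1, 1→7, 2→6, 3→0, 4→4, 5→2, 6→5, 7→3]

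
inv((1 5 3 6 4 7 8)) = (1 8 7 4 6 3 5)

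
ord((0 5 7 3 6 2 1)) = 7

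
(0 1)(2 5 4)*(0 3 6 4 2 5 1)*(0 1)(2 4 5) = (0 1 3 6 5 4 2)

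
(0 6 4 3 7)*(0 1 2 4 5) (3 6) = (0 3 7 1 2 4 6 5) 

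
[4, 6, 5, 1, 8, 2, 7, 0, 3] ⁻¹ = [7, 3, 5, 8, 0, 2, 1, 6, 4] 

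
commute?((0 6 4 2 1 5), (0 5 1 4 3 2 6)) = no:(0 6 4 2 1 5)*(0 5 1 4 3 2 6) = (2 4 6 3), (0 5 1 4 3 2 6)*(0 6 4 2 1 5) = (1 2 4 3)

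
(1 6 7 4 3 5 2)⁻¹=(1 2 5 3 4 7 6)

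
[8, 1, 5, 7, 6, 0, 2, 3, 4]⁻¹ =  [5, 1, 6, 7, 8, 2, 4, 3, 0]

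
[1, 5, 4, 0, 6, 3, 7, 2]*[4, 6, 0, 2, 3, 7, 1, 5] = [6, 7, 3, 4, 1, 2, 5, 0]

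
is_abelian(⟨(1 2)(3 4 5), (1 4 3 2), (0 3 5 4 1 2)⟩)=no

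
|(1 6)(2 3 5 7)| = 4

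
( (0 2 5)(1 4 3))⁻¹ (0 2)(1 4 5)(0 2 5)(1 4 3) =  (0 4 3)(2 5)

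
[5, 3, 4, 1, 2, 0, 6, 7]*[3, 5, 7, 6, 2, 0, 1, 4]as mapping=[0→0, 1→6, 2→2, 3→5, 4→7, 5→3, 6→1, 7→4]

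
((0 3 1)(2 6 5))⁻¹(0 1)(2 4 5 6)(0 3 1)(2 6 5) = (0 3)(2 5 6 4)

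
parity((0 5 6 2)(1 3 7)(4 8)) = even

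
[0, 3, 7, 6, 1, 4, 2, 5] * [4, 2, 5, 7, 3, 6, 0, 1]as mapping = [0→4, 1→7, 2→1, 3→0, 4→2, 5→3, 6→5, 7→6]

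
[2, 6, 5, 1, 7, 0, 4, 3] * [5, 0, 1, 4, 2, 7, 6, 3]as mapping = [0→1, 1→6, 2→7, 3→0, 4→3, 5→5, 6→2, 7→4]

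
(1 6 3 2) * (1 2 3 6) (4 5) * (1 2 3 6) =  (1 2 3 6) (4 5) 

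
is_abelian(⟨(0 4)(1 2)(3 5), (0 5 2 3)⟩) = no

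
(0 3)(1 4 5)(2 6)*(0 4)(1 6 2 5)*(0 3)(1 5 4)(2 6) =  (1 3)(2 6 4 5)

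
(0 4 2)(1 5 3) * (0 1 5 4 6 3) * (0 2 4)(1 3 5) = (0 6 5 2 3 1)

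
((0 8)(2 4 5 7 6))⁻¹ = (0 8)(2 6 7 5 4)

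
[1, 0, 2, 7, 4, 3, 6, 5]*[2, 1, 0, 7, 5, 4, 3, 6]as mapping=[0→1, 1→2, 2→0, 3→6, 4→5, 5→7, 6→3, 7→4]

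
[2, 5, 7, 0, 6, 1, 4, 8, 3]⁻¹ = [3, 5, 0, 8, 6, 1, 4, 2, 7]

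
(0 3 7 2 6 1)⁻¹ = (0 1 6 2 7 3)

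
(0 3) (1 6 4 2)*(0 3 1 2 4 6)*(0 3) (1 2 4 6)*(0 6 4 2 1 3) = (0 1) (3 6) 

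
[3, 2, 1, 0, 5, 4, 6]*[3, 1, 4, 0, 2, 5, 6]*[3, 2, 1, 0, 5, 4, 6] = [3, 5, 2, 0, 4, 1, 6]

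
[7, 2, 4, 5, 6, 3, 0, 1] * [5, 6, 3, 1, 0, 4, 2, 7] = [7, 3, 0, 4, 2, 1, 5, 6]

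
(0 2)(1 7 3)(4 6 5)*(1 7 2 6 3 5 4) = (0 6 4 3 7 5 1 2)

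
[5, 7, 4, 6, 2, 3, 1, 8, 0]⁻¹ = [8, 6, 4, 5, 2, 0, 3, 1, 7]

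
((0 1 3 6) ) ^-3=(0 1 3 6) 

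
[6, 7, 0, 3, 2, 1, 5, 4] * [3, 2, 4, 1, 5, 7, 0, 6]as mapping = [0→0, 1→6, 2→3, 3→1, 4→4, 5→2, 6→7, 7→5]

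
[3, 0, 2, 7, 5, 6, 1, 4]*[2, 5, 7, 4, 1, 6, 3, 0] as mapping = [0→4, 1→2, 2→7, 3→0, 4→6, 5→3, 6→5, 7→1] 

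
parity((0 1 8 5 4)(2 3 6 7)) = odd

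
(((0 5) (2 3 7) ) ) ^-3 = (0 5) 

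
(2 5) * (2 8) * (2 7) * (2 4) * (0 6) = (0 6)(2 5 8 7 4)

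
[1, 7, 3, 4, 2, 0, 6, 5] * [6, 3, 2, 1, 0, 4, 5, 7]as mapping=[0→3, 1→7, 2→1, 3→0, 4→2, 5→6, 6→5, 7→4]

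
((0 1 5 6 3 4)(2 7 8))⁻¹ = (0 4 3 6 5 1)(2 8 7)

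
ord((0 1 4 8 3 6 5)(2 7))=14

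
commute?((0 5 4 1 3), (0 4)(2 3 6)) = no:(0 5 4 1 3)*(0 4)(2 3 6) = (0 5)(1 6 2 3 4), (0 4)(2 3 6)*(0 5 4 1 3) = (0 1 3 6 2)(4 5)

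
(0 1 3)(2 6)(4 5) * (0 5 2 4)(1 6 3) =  (0 6 4 2 3 5)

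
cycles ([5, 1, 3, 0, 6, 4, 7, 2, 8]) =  (0 5 4 6 7 2 3)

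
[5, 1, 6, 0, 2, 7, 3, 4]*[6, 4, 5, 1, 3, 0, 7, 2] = [0, 4, 7, 6, 5, 2, 1, 3]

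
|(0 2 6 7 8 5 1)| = 7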